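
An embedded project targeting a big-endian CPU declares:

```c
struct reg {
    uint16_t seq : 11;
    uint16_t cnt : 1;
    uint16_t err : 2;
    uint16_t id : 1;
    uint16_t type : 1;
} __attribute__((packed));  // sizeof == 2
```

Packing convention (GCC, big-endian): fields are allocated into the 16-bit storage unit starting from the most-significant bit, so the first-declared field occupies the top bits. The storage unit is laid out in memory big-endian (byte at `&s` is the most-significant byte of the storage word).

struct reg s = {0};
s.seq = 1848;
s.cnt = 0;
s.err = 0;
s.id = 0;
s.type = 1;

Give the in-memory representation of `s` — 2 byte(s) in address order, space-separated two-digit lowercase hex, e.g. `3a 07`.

[5+:11] seq=1848 & 0x7ff = 0x738; word=0xe700
[4+:1] cnt=0 & 0x1 = 0x0; word=0xe700
[2+:2] err=0 & 0x3 = 0x0; word=0xe700
[1+:1] id=0 & 0x1 = 0x0; word=0xe700
[0+:1] type=1 & 0x1 = 0x1; word=0xe701
word = 0xe701 → big-endian bytes:
  [0]=0xe7  [1]=0x01

e7 01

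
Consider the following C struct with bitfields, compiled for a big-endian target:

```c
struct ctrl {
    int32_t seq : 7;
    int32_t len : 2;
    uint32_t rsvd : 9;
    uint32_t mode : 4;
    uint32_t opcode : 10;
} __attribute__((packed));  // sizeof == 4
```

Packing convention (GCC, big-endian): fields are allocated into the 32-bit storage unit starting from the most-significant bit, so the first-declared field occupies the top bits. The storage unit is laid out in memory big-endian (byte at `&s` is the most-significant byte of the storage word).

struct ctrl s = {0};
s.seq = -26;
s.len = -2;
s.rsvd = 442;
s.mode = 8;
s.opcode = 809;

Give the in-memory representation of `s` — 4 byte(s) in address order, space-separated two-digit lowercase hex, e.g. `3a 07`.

cd 6e a3 29

[25+:7] seq=-26 & 0x7f = 0x66; word=0xcc000000
[23+:2] len=-2 & 0x3 = 0x2; word=0xcd000000
[14+:9] rsvd=442 & 0x1ff = 0x1ba; word=0xcd6e8000
[10+:4] mode=8 & 0xf = 0x8; word=0xcd6ea000
[0+:10] opcode=809 & 0x3ff = 0x329; word=0xcd6ea329
word = 0xcd6ea329 → big-endian bytes:
  [0]=0xcd  [1]=0x6e  [2]=0xa3  [3]=0x29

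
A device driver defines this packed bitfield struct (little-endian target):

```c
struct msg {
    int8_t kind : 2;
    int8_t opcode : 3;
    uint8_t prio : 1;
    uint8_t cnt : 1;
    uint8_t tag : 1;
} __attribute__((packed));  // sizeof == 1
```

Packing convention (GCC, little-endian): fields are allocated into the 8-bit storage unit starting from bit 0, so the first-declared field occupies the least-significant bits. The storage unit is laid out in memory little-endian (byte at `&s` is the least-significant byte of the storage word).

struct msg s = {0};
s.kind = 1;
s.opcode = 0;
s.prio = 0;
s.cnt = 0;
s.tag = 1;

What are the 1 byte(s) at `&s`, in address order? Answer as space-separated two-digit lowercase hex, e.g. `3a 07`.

81

kind:2 = 1 → 0x1 << 0 → word 0x01
opcode:3 = 0 → 0x0 << 2 → word 0x01
prio:1 = 0 → 0x0 << 5 → word 0x01
cnt:1 = 0 → 0x0 << 6 → word 0x01
tag:1 = 1 → 0x1 << 7 → word 0x81
word = 0x81 → little-endian bytes:
  [0]=0x81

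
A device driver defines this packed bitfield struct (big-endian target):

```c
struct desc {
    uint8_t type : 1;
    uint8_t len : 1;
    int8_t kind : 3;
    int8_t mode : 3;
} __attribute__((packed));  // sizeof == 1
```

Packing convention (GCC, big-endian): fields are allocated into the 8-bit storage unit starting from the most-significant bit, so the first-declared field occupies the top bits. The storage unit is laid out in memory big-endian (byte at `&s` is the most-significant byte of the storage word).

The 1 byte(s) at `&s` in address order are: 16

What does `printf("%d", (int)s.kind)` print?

[0]=0x16 (big-endian) → word 0x16
type:1 @ bit 7 → (0x16>>7)&0x1 = 0x0
len:1 @ bit 6 → (0x16>>6)&0x1 = 0x0
kind:3 @ bit 3 → (0x16>>3)&0x7 = 0x2  ←
mode:3 @ bit 0 → (0x16>>0)&0x7 = 0x6
kind signed 3b, MSB=0: value = 2

2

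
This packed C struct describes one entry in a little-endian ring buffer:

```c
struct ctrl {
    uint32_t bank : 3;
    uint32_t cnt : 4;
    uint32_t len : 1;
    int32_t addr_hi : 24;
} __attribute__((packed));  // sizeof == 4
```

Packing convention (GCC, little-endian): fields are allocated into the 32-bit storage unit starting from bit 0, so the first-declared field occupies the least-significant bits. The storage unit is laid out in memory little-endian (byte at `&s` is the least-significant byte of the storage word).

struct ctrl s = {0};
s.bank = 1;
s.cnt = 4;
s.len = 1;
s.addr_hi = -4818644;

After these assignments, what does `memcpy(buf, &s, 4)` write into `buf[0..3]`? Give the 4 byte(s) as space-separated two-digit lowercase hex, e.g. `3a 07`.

bank (3b) val=1 bits=0x1 at bit 0: 0x00000001
cnt (4b) val=4 bits=0x4 at bit 3: 0x00000021
len (1b) val=1 bits=0x1 at bit 7: 0x000000a1
addr_hi (24b) val=-4818644 bits=0xb6792c at bit 8: 0xb6792ca1
word = 0xb6792ca1 → little-endian bytes:
  [0]=0xa1  [1]=0x2c  [2]=0x79  [3]=0xb6

a1 2c 79 b6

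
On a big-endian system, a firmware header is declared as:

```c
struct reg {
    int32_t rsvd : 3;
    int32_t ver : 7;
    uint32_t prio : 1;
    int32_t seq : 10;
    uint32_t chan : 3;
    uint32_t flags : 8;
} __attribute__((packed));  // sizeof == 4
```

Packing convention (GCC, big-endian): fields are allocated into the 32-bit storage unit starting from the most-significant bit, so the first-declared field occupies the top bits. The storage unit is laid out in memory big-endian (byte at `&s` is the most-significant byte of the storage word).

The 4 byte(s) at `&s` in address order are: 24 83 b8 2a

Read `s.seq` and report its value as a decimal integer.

[0]=0x24 [1]=0x83 [2]=0xb8 [3]=0x2a (big-endian) → word 0x2483b82a
rsvd [29+:3] = (word>>29) & 0x7 = 1
ver [22+:7] = (word>>22) & 0x7f = 18
prio [21+:1] = (word>>21) & 0x1 = 0
seq [11+:10] = (word>>11) & 0x3ff = 119  ←
chan [8+:3] = (word>>8) & 0x7 = 0
flags [0+:8] = (word>>0) & 0xff = 42
seq signed 10b, MSB=0: value = 119

119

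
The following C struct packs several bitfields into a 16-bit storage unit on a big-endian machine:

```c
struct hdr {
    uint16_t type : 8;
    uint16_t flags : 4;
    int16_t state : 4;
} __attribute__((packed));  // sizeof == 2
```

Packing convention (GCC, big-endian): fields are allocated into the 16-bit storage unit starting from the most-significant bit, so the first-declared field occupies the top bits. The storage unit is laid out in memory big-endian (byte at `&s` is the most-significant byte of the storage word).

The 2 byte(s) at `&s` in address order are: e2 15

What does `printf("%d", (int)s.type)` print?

226

[0]=0xe2 [1]=0x15 (big-endian) → word 0xe215
type:8 @ bit 8 → (0xe215>>8)&0xff = 0xe2  ←
flags:4 @ bit 4 → (0xe215>>4)&0xf = 0x1
state:4 @ bit 0 → (0xe215>>0)&0xf = 0x5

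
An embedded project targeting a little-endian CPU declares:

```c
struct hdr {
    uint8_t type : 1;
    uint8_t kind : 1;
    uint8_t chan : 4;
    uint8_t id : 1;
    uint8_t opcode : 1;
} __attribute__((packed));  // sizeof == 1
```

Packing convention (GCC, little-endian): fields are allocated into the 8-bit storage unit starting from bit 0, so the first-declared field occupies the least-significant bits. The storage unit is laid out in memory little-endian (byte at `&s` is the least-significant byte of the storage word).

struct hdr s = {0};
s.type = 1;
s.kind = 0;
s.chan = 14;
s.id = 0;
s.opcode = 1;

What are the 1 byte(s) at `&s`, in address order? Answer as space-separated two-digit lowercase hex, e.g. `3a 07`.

type:1 = 1 → 0x1 << 0 → word 0x01
kind:1 = 0 → 0x0 << 1 → word 0x01
chan:4 = 14 → 0xe << 2 → word 0x39
id:1 = 0 → 0x0 << 6 → word 0x39
opcode:1 = 1 → 0x1 << 7 → word 0xb9
word = 0xb9 → little-endian bytes:
  [0]=0xb9

b9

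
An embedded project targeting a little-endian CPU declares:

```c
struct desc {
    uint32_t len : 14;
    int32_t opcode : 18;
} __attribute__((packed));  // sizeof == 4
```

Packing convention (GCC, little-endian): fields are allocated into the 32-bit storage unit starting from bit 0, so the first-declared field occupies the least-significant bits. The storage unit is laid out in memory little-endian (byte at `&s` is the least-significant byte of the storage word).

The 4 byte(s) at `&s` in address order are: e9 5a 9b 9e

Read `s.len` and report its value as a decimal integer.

[0]=0xe9 [1]=0x5a [2]=0x9b [3]=0x9e (little-endian) → word 0x9e9b5ae9
len:14 @ bit 0 → (0x9e9b5ae9>>0)&0x3fff = 0x1ae9  ←
opcode:18 @ bit 14 → (0x9e9b5ae9>>14)&0x3ffff = 0x27a6d

6889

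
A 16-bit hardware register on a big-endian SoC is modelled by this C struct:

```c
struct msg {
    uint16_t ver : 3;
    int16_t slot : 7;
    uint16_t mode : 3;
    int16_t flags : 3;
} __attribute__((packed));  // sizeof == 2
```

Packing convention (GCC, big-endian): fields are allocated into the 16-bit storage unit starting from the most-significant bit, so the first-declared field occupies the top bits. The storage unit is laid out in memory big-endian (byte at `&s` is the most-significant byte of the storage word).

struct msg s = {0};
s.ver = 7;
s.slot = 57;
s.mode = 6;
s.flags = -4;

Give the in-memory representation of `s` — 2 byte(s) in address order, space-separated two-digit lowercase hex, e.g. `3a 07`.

ee 74

ver:3 = 7 → 0x7 << 13 → word 0xe000
slot:7 = 57 → 0x39 << 6 → word 0xee40
mode:3 = 6 → 0x6 << 3 → word 0xee70
flags:3 = -4 → 0x4 << 0 → word 0xee74
word = 0xee74 → big-endian bytes:
  [0]=0xee  [1]=0x74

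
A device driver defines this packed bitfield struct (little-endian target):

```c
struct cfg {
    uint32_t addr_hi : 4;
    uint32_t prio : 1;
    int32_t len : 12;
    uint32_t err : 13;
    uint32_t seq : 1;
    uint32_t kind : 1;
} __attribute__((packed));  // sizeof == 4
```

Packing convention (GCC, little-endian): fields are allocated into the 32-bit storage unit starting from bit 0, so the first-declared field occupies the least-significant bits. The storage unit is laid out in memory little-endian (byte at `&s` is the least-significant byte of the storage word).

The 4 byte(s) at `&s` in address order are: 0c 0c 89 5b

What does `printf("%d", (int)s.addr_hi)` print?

12

[0]=0x0c [1]=0x0c [2]=0x89 [3]=0x5b (little-endian) → word 0x5b890c0c
addr_hi:4 @ bit 0 → (0x5b890c0c>>0)&0xf = 0xc  ←
prio:1 @ bit 4 → (0x5b890c0c>>4)&0x1 = 0x0
len:12 @ bit 5 → (0x5b890c0c>>5)&0xfff = 0x860
err:13 @ bit 17 → (0x5b890c0c>>17)&0x1fff = 0xdc4
seq:1 @ bit 30 → (0x5b890c0c>>30)&0x1 = 0x1
kind:1 @ bit 31 → (0x5b890c0c>>31)&0x1 = 0x0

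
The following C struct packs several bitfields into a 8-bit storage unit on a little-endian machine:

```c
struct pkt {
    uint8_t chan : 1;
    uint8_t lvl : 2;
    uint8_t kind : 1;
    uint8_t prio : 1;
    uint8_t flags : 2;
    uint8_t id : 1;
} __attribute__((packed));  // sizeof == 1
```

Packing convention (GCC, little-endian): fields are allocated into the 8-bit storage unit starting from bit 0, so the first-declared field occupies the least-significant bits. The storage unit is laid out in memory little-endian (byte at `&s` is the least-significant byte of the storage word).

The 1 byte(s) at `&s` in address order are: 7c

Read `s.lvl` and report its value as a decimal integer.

[0]=0x7c (little-endian) → word 0x7c
chan:1 @ bit 0 → (0x7c>>0)&0x1 = 0x0
lvl:2 @ bit 1 → (0x7c>>1)&0x3 = 0x2  ←
kind:1 @ bit 3 → (0x7c>>3)&0x1 = 0x1
prio:1 @ bit 4 → (0x7c>>4)&0x1 = 0x1
flags:2 @ bit 5 → (0x7c>>5)&0x3 = 0x3
id:1 @ bit 7 → (0x7c>>7)&0x1 = 0x0

2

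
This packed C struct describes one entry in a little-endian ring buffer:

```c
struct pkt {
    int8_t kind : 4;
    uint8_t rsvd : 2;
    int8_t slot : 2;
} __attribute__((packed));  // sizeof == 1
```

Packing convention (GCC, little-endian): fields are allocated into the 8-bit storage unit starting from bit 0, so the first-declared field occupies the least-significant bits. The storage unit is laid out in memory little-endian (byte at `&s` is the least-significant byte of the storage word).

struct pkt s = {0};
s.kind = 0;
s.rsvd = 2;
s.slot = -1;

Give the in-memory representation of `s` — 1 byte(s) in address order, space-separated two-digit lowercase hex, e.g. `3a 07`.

kind:4 = 0 → 0x0 << 0 → word 0x00
rsvd:2 = 2 → 0x2 << 4 → word 0x20
slot:2 = -1 → 0x3 << 6 → word 0xe0
word = 0xe0 → little-endian bytes:
  [0]=0xe0

e0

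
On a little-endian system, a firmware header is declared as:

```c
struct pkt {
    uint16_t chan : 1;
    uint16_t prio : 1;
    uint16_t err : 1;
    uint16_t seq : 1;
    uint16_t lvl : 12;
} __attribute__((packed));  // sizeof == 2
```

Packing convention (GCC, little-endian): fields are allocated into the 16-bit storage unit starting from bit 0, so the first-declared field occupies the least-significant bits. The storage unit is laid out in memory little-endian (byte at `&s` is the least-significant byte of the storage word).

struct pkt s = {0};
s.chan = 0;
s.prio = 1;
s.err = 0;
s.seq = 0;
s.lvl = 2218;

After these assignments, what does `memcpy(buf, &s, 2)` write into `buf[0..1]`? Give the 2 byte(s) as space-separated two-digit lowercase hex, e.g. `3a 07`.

[0+:1] chan=0 & 0x1 = 0x0; word=0x0000
[1+:1] prio=1 & 0x1 = 0x1; word=0x0002
[2+:1] err=0 & 0x1 = 0x0; word=0x0002
[3+:1] seq=0 & 0x1 = 0x0; word=0x0002
[4+:12] lvl=2218 & 0xfff = 0x8aa; word=0x8aa2
word = 0x8aa2 → little-endian bytes:
  [0]=0xa2  [1]=0x8a

a2 8a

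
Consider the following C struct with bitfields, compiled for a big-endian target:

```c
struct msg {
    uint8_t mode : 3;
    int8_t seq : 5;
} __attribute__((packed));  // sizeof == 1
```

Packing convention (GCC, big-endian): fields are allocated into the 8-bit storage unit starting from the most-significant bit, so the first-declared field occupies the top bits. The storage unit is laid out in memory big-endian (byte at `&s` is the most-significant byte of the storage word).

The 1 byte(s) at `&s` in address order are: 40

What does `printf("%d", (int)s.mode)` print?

[0]=0x40 (big-endian) → word 0x40
mode:3 @ bit 5 → (0x40>>5)&0x7 = 0x2  ←
seq:5 @ bit 0 → (0x40>>0)&0x1f = 0x0

2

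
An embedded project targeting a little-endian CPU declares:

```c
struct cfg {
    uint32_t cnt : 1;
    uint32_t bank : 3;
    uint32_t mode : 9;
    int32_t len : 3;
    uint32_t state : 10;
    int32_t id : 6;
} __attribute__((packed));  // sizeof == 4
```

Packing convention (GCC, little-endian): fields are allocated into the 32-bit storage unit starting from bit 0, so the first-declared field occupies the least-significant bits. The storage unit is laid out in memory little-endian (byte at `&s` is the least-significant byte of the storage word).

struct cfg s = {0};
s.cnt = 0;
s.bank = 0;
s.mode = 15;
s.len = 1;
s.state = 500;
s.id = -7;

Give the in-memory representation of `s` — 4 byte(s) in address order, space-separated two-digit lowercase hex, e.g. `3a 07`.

[0+:1] cnt=0 & 0x1 = 0x0; word=0x00000000
[1+:3] bank=0 & 0x7 = 0x0; word=0x00000000
[4+:9] mode=15 & 0x1ff = 0xf; word=0x000000f0
[13+:3] len=1 & 0x7 = 0x1; word=0x000020f0
[16+:10] state=500 & 0x3ff = 0x1f4; word=0x01f420f0
[26+:6] id=-7 & 0x3f = 0x39; word=0xe5f420f0
word = 0xe5f420f0 → little-endian bytes:
  [0]=0xf0  [1]=0x20  [2]=0xf4  [3]=0xe5

f0 20 f4 e5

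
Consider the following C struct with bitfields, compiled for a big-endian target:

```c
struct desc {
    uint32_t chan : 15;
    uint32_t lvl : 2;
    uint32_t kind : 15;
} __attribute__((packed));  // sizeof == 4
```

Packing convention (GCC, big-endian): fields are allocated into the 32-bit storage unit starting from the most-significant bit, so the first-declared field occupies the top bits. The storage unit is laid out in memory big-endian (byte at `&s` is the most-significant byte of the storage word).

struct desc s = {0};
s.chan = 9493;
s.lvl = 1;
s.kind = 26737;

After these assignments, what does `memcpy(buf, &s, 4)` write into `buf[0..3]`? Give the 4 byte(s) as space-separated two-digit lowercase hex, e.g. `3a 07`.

4a 2a e8 71

chan (15b) val=9493 bits=0x2515 at bit 17: 0x4a2a0000
lvl (2b) val=1 bits=0x1 at bit 15: 0x4a2a8000
kind (15b) val=26737 bits=0x6871 at bit 0: 0x4a2ae871
word = 0x4a2ae871 → big-endian bytes:
  [0]=0x4a  [1]=0x2a  [2]=0xe8  [3]=0x71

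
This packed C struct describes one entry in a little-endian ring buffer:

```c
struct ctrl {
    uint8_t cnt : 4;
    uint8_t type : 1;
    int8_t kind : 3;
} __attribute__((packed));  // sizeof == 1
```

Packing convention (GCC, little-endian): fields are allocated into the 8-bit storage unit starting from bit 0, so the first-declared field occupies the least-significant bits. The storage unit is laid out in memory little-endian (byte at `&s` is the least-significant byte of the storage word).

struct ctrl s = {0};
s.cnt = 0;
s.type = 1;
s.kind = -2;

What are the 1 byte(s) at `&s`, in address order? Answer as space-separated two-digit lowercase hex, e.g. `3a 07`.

[0+:4] cnt=0 & 0xf = 0x0; word=0x00
[4+:1] type=1 & 0x1 = 0x1; word=0x10
[5+:3] kind=-2 & 0x7 = 0x6; word=0xd0
word = 0xd0 → little-endian bytes:
  [0]=0xd0

d0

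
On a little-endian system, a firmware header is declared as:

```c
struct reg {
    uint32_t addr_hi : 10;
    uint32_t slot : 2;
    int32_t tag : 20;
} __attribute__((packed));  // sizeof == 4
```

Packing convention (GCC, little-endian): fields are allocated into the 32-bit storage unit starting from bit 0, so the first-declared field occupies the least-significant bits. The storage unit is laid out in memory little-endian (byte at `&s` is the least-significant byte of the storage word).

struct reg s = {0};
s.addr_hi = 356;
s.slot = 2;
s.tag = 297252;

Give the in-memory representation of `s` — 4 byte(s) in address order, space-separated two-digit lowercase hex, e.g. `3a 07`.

64 49 92 48

addr_hi:10 = 356 → 0x164 << 0 → word 0x00000164
slot:2 = 2 → 0x2 << 10 → word 0x00000964
tag:20 = 297252 → 0x48924 << 12 → word 0x48924964
word = 0x48924964 → little-endian bytes:
  [0]=0x64  [1]=0x49  [2]=0x92  [3]=0x48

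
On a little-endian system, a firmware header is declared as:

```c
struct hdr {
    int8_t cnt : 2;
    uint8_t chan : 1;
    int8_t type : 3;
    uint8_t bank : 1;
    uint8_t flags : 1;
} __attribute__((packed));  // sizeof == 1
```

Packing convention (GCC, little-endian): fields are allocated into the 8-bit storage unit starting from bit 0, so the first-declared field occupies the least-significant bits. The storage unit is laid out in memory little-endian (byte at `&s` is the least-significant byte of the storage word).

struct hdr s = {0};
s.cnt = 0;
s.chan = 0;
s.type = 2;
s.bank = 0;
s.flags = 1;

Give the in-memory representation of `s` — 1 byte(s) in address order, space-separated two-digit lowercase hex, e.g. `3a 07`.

[0+:2] cnt=0 & 0x3 = 0x0; word=0x00
[2+:1] chan=0 & 0x1 = 0x0; word=0x00
[3+:3] type=2 & 0x7 = 0x2; word=0x10
[6+:1] bank=0 & 0x1 = 0x0; word=0x10
[7+:1] flags=1 & 0x1 = 0x1; word=0x90
word = 0x90 → little-endian bytes:
  [0]=0x90

90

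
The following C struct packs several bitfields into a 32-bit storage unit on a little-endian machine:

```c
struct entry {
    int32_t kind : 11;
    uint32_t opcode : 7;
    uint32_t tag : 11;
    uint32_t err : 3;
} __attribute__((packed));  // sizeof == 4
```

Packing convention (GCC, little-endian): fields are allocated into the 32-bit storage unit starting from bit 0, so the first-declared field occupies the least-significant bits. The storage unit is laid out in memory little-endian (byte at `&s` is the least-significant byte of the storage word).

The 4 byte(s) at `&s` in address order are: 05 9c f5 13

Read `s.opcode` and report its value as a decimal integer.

51

[0]=0x05 [1]=0x9c [2]=0xf5 [3]=0x13 (little-endian) → word 0x13f59c05
kind:11 @ bit 0 → (0x13f59c05>>0)&0x7ff = 0x405
opcode:7 @ bit 11 → (0x13f59c05>>11)&0x7f = 0x33  ←
tag:11 @ bit 18 → (0x13f59c05>>18)&0x7ff = 0x4fd
err:3 @ bit 29 → (0x13f59c05>>29)&0x7 = 0x0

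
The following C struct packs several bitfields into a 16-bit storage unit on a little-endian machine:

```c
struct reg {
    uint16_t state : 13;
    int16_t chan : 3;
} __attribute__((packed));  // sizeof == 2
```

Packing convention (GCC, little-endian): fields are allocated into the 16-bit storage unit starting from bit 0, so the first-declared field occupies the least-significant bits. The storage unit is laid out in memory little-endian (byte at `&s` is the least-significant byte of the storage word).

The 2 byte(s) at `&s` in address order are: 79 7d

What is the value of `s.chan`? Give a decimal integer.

[0]=0x79 [1]=0x7d (little-endian) → word 0x7d79
state:13 @ bit 0 → (0x7d79>>0)&0x1fff = 0x1d79
chan:3 @ bit 13 → (0x7d79>>13)&0x7 = 0x3  ←
chan signed 3b, MSB=0: value = 3

3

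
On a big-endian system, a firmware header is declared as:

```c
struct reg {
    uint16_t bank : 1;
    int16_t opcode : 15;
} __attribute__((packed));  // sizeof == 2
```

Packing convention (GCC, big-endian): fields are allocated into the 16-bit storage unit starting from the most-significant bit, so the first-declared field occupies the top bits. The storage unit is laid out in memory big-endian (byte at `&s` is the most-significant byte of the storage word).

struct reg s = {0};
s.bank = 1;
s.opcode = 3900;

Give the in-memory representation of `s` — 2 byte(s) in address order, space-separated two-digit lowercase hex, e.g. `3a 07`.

8f 3c

bank (1b) val=1 bits=0x1 at bit 15: 0x8000
opcode (15b) val=3900 bits=0xf3c at bit 0: 0x8f3c
word = 0x8f3c → big-endian bytes:
  [0]=0x8f  [1]=0x3c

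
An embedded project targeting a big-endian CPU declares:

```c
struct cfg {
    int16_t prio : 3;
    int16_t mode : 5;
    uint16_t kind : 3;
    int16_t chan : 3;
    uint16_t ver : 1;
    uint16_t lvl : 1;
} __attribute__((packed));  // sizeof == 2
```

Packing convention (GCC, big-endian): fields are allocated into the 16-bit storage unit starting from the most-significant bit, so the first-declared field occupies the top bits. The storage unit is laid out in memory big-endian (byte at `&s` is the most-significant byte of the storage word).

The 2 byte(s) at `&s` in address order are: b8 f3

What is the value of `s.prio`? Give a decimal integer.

-3

[0]=0xb8 [1]=0xf3 (big-endian) → word 0xb8f3
prio:3 @ bit 13 → (0xb8f3>>13)&0x7 = 0x5  ←
mode:5 @ bit 8 → (0xb8f3>>8)&0x1f = 0x18
kind:3 @ bit 5 → (0xb8f3>>5)&0x7 = 0x7
chan:3 @ bit 2 → (0xb8f3>>2)&0x7 = 0x4
ver:1 @ bit 1 → (0xb8f3>>1)&0x1 = 0x1
lvl:1 @ bit 0 → (0xb8f3>>0)&0x1 = 0x1
prio signed 3b, MSB=1: 5 - 8 = -3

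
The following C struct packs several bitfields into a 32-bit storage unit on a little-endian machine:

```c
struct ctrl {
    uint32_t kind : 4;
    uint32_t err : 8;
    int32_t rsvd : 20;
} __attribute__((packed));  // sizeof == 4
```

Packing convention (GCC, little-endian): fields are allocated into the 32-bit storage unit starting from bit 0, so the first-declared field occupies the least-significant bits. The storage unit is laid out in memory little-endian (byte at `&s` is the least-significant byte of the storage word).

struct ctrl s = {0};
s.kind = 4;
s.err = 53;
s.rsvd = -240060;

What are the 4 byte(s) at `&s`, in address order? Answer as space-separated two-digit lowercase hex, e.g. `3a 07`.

54 43 64 c5

kind:4 = 4 → 0x4 << 0 → word 0x00000004
err:8 = 53 → 0x35 << 4 → word 0x00000354
rsvd:20 = -240060 → 0xc5644 << 12 → word 0xc5644354
word = 0xc5644354 → little-endian bytes:
  [0]=0x54  [1]=0x43  [2]=0x64  [3]=0xc5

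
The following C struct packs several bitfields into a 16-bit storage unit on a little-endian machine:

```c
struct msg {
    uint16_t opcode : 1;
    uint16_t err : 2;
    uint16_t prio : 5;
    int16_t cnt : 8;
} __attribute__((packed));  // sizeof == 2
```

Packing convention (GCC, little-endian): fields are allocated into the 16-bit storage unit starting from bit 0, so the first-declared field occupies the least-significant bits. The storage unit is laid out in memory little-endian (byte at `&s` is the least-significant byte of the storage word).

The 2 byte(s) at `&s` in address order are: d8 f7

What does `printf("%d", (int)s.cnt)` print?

-9

[0]=0xd8 [1]=0xf7 (little-endian) → word 0xf7d8
opcode:1 @ bit 0 → (0xf7d8>>0)&0x1 = 0x0
err:2 @ bit 1 → (0xf7d8>>1)&0x3 = 0x0
prio:5 @ bit 3 → (0xf7d8>>3)&0x1f = 0x1b
cnt:8 @ bit 8 → (0xf7d8>>8)&0xff = 0xf7  ←
cnt signed 8b, MSB=1: 247 - 256 = -9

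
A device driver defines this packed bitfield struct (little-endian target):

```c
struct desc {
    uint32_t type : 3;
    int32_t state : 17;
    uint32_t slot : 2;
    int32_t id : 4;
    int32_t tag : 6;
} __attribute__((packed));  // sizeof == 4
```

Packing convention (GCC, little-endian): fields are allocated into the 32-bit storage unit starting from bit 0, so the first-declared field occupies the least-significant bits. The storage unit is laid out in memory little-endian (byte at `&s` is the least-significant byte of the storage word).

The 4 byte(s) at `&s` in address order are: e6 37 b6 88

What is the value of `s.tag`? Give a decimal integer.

[0]=0xe6 [1]=0x37 [2]=0xb6 [3]=0x88 (little-endian) → word 0x88b637e6
type [0+:3] = (word>>0) & 0x7 = 6
state [3+:17] = (word>>3) & 0x1ffff = 50940
slot [20+:2] = (word>>20) & 0x3 = 3
id [22+:4] = (word>>22) & 0xf = 2
tag [26+:6] = (word>>26) & 0x3f = 34  ←
tag signed 6b, MSB=1: 34 - 64 = -30

-30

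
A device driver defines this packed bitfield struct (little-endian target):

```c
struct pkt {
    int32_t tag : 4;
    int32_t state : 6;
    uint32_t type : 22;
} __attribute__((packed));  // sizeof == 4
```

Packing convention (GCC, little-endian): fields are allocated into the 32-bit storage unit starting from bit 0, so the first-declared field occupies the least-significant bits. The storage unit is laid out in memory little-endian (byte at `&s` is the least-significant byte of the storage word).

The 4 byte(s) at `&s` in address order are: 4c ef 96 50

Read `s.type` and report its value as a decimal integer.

1320379

[0]=0x4c [1]=0xef [2]=0x96 [3]=0x50 (little-endian) → word 0x5096ef4c
tag [0+:4] = (word>>0) & 0xf = 12
state [4+:6] = (word>>4) & 0x3f = 52
type [10+:22] = (word>>10) & 0x3fffff = 1320379  ←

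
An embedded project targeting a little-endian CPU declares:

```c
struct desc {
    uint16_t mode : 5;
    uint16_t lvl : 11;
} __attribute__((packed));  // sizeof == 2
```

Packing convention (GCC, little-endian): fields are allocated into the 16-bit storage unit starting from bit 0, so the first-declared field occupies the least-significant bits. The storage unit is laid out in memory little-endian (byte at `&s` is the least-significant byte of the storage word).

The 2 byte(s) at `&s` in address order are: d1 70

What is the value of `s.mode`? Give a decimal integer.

17

[0]=0xd1 [1]=0x70 (little-endian) → word 0x70d1
mode [0+:5] = (word>>0) & 0x1f = 17  ←
lvl [5+:11] = (word>>5) & 0x7ff = 902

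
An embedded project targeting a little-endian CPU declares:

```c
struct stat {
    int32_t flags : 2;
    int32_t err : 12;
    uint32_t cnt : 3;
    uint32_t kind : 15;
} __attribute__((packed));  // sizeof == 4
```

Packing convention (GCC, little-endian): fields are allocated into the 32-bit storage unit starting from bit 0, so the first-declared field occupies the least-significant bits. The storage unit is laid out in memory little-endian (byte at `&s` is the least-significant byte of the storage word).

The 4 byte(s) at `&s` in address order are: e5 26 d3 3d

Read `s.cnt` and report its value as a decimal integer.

[0]=0xe5 [1]=0x26 [2]=0xd3 [3]=0x3d (little-endian) → word 0x3dd326e5
flags [0+:2] = (word>>0) & 0x3 = 1
err [2+:12] = (word>>2) & 0xfff = 2489
cnt [14+:3] = (word>>14) & 0x7 = 4  ←
kind [17+:15] = (word>>17) & 0x7fff = 7913

4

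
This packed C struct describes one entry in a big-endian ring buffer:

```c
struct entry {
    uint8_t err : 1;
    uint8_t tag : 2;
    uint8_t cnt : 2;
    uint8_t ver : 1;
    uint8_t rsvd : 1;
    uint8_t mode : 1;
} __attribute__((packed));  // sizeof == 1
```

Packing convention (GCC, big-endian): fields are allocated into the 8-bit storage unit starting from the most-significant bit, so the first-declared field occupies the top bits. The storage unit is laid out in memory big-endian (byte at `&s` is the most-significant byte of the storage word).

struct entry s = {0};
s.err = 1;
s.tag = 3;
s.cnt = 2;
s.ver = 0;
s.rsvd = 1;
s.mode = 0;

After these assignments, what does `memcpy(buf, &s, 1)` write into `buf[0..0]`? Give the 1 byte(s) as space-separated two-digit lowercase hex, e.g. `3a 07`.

f2

err (1b) val=1 bits=0x1 at bit 7: 0x80
tag (2b) val=3 bits=0x3 at bit 5: 0xe0
cnt (2b) val=2 bits=0x2 at bit 3: 0xf0
ver (1b) val=0 bits=0x0 at bit 2: 0xf0
rsvd (1b) val=1 bits=0x1 at bit 1: 0xf2
mode (1b) val=0 bits=0x0 at bit 0: 0xf2
word = 0xf2 → big-endian bytes:
  [0]=0xf2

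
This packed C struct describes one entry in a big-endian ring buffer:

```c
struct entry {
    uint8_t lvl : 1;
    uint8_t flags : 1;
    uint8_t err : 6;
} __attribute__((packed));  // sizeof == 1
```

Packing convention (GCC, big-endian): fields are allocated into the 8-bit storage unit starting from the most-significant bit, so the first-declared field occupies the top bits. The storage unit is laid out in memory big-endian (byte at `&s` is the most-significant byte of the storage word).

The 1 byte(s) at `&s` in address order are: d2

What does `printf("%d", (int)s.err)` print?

[0]=0xd2 (big-endian) → word 0xd2
lvl:1 @ bit 7 → (0xd2>>7)&0x1 = 0x1
flags:1 @ bit 6 → (0xd2>>6)&0x1 = 0x1
err:6 @ bit 0 → (0xd2>>0)&0x3f = 0x12  ←

18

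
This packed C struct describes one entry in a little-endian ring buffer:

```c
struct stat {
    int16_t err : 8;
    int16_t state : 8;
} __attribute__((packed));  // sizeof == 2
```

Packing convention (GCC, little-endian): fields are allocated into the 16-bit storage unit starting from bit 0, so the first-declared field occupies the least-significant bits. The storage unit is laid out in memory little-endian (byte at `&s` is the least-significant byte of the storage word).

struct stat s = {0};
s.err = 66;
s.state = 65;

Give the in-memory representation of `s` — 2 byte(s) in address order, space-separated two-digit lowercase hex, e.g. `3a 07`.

42 41

[0+:8] err=66 & 0xff = 0x42; word=0x0042
[8+:8] state=65 & 0xff = 0x41; word=0x4142
word = 0x4142 → little-endian bytes:
  [0]=0x42  [1]=0x41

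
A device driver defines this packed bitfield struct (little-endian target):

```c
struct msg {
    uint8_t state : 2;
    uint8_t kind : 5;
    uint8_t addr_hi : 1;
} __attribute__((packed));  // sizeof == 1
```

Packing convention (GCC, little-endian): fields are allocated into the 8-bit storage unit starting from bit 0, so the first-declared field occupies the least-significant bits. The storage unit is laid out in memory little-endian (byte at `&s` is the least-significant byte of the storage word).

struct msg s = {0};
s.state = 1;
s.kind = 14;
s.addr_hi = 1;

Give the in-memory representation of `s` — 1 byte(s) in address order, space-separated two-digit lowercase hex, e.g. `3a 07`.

state:2 = 1 → 0x1 << 0 → word 0x01
kind:5 = 14 → 0xe << 2 → word 0x39
addr_hi:1 = 1 → 0x1 << 7 → word 0xb9
word = 0xb9 → little-endian bytes:
  [0]=0xb9

b9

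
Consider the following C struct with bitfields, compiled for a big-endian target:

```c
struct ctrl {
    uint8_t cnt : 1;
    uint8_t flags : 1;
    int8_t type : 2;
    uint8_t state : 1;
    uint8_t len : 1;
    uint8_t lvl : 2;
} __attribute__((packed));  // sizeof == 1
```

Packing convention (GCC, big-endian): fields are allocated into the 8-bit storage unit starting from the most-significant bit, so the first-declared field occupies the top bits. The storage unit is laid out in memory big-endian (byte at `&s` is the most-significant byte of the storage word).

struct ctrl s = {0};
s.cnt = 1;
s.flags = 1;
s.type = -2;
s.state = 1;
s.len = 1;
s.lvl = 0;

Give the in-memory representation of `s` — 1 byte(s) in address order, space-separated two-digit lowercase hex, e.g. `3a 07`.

cnt:1 = 1 → 0x1 << 7 → word 0x80
flags:1 = 1 → 0x1 << 6 → word 0xc0
type:2 = -2 → 0x2 << 4 → word 0xe0
state:1 = 1 → 0x1 << 3 → word 0xe8
len:1 = 1 → 0x1 << 2 → word 0xec
lvl:2 = 0 → 0x0 << 0 → word 0xec
word = 0xec → big-endian bytes:
  [0]=0xec

ec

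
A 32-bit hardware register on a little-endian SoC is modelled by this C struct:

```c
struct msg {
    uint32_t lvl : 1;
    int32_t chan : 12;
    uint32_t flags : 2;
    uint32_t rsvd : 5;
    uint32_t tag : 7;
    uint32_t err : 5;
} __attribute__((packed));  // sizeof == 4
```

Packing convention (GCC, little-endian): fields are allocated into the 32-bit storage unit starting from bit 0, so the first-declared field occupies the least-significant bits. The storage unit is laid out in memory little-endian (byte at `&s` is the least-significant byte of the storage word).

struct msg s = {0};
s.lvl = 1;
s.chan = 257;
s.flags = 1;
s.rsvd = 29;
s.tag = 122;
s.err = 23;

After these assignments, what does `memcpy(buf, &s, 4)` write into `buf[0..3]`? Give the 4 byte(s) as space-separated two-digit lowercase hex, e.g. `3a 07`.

03 a2 ae bf

lvl:1 = 1 → 0x1 << 0 → word 0x00000001
chan:12 = 257 → 0x101 << 1 → word 0x00000203
flags:2 = 1 → 0x1 << 13 → word 0x00002203
rsvd:5 = 29 → 0x1d << 15 → word 0x000ea203
tag:7 = 122 → 0x7a << 20 → word 0x07aea203
err:5 = 23 → 0x17 << 27 → word 0xbfaea203
word = 0xbfaea203 → little-endian bytes:
  [0]=0x03  [1]=0xa2  [2]=0xae  [3]=0xbf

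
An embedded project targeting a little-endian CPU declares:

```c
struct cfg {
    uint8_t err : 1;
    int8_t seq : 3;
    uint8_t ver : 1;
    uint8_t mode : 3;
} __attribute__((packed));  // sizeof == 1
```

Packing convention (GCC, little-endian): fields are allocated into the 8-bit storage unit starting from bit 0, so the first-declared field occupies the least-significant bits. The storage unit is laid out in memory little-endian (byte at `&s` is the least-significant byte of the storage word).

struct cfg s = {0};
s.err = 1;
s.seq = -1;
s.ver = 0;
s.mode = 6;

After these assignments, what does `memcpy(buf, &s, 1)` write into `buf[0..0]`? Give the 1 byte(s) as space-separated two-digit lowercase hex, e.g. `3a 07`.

[0+:1] err=1 & 0x1 = 0x1; word=0x01
[1+:3] seq=-1 & 0x7 = 0x7; word=0x0f
[4+:1] ver=0 & 0x1 = 0x0; word=0x0f
[5+:3] mode=6 & 0x7 = 0x6; word=0xcf
word = 0xcf → little-endian bytes:
  [0]=0xcf

cf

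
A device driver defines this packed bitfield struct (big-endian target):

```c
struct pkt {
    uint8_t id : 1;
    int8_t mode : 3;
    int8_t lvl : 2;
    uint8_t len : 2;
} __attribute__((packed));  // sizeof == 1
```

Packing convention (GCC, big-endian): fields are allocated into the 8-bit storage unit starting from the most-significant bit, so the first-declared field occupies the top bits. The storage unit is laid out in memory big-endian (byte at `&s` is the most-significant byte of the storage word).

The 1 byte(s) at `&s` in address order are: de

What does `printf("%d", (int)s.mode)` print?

-3

[0]=0xde (big-endian) → word 0xde
id [7+:1] = (word>>7) & 0x1 = 1
mode [4+:3] = (word>>4) & 0x7 = 5  ←
lvl [2+:2] = (word>>2) & 0x3 = 3
len [0+:2] = (word>>0) & 0x3 = 2
mode signed 3b, MSB=1: 5 - 8 = -3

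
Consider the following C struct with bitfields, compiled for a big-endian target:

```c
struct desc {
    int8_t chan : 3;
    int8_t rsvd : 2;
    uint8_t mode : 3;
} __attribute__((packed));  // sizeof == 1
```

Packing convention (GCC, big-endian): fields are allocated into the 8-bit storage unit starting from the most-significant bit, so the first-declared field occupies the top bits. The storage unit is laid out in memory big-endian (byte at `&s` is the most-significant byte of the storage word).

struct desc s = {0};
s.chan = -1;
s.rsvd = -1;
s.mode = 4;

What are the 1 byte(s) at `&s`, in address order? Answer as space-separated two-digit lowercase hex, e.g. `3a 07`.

fc

chan:3 = -1 → 0x7 << 5 → word 0xe0
rsvd:2 = -1 → 0x3 << 3 → word 0xf8
mode:3 = 4 → 0x4 << 0 → word 0xfc
word = 0xfc → big-endian bytes:
  [0]=0xfc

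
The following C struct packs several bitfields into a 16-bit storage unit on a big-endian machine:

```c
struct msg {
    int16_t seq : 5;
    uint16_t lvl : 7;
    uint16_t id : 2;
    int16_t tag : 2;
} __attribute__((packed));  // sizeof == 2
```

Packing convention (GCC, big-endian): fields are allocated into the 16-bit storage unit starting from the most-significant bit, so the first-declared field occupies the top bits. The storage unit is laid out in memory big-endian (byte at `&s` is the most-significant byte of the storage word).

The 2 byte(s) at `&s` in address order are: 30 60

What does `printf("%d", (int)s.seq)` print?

6

[0]=0x30 [1]=0x60 (big-endian) → word 0x3060
seq:5 @ bit 11 → (0x3060>>11)&0x1f = 0x6  ←
lvl:7 @ bit 4 → (0x3060>>4)&0x7f = 0x6
id:2 @ bit 2 → (0x3060>>2)&0x3 = 0x0
tag:2 @ bit 0 → (0x3060>>0)&0x3 = 0x0
seq signed 5b, MSB=0: value = 6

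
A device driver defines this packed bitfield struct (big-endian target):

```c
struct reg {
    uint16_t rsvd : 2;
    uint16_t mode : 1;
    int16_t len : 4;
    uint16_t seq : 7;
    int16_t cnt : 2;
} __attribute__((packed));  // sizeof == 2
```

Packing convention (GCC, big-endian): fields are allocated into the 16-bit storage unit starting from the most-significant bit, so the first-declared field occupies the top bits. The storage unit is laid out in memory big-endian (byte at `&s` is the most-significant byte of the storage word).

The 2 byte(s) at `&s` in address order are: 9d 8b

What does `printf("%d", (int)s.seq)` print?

[0]=0x9d [1]=0x8b (big-endian) → word 0x9d8b
rsvd [14+:2] = (word>>14) & 0x3 = 2
mode [13+:1] = (word>>13) & 0x1 = 0
len [9+:4] = (word>>9) & 0xf = 14
seq [2+:7] = (word>>2) & 0x7f = 98  ←
cnt [0+:2] = (word>>0) & 0x3 = 3

98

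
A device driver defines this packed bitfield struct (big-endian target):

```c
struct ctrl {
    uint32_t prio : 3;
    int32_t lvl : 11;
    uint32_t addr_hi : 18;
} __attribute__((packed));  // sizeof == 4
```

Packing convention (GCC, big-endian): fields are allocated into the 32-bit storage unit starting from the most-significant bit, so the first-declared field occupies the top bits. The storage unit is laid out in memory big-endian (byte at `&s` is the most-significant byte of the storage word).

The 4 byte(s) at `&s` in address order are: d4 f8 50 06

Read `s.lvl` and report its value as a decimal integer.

-706

[0]=0xd4 [1]=0xf8 [2]=0x50 [3]=0x06 (big-endian) → word 0xd4f85006
prio:3 @ bit 29 → (0xd4f85006>>29)&0x7 = 0x6
lvl:11 @ bit 18 → (0xd4f85006>>18)&0x7ff = 0x53e  ←
addr_hi:18 @ bit 0 → (0xd4f85006>>0)&0x3ffff = 0x5006
lvl signed 11b, MSB=1: 1342 - 2048 = -706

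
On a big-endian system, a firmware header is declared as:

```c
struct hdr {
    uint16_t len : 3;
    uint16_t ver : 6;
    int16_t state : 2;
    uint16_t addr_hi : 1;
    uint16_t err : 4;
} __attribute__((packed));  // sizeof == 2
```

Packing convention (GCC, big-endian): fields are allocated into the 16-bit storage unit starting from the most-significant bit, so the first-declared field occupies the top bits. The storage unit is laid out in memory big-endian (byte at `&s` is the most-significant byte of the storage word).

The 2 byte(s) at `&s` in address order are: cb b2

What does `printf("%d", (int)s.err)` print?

[0]=0xcb [1]=0xb2 (big-endian) → word 0xcbb2
len:3 @ bit 13 → (0xcbb2>>13)&0x7 = 0x6
ver:6 @ bit 7 → (0xcbb2>>7)&0x3f = 0x17
state:2 @ bit 5 → (0xcbb2>>5)&0x3 = 0x1
addr_hi:1 @ bit 4 → (0xcbb2>>4)&0x1 = 0x1
err:4 @ bit 0 → (0xcbb2>>0)&0xf = 0x2  ←

2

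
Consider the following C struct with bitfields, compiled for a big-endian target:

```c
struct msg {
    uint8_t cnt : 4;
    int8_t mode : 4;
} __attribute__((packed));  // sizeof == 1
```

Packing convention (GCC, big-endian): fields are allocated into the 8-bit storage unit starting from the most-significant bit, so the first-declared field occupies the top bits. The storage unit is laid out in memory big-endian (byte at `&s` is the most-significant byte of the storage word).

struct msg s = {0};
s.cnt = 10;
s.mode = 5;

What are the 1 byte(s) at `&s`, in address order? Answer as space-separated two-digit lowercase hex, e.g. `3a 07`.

a5

[4+:4] cnt=10 & 0xf = 0xa; word=0xa0
[0+:4] mode=5 & 0xf = 0x5; word=0xa5
word = 0xa5 → big-endian bytes:
  [0]=0xa5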